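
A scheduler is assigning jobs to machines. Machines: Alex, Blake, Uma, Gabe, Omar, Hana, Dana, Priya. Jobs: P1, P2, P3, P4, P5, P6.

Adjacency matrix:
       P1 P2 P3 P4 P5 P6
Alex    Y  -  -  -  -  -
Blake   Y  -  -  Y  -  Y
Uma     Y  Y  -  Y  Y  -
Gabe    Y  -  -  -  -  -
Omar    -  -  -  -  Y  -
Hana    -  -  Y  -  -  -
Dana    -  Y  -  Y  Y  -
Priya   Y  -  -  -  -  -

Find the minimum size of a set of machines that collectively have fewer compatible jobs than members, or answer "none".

Take S = {Alex, Gabe}. Its neighbourhood is {P1}, so |N(S)| = 1 < |S| = 2.
No single vertex violates Hall's condition since each has at least one neighbour, so 2 is the minimum.

2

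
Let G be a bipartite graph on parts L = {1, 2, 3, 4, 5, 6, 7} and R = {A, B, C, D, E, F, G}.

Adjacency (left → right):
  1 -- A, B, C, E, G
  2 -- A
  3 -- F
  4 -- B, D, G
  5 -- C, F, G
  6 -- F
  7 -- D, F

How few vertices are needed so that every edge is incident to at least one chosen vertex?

{1, 2, 4, 5, 7, F} is a vertex cover of size 6: every edge has an endpoint in this set.
No smaller cover exists because 1–G, 2–A, 3–F, 4–B, 5–C, 7–D is a matching of size 6, and a cover must include an endpoint of each of these disjoint edges (König's theorem).

6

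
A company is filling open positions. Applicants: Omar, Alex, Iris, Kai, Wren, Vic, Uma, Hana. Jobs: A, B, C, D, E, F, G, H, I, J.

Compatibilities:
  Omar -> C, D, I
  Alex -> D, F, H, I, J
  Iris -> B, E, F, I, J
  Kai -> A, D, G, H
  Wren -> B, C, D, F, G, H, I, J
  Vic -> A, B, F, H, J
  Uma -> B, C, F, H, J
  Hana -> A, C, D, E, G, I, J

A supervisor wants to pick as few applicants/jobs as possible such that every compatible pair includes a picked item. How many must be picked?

{Omar, Alex, Iris, Kai, Wren, Vic, Uma, Hana} is a vertex cover of size 8: every edge has an endpoint in this set.
No smaller cover exists because Omar–C, Alex–F, Iris–E, Kai–D, Wren–G, Vic–A, Uma–H, Hana–J is a matching of size 8, and a cover must include an endpoint of each of these disjoint edges (König's theorem).

8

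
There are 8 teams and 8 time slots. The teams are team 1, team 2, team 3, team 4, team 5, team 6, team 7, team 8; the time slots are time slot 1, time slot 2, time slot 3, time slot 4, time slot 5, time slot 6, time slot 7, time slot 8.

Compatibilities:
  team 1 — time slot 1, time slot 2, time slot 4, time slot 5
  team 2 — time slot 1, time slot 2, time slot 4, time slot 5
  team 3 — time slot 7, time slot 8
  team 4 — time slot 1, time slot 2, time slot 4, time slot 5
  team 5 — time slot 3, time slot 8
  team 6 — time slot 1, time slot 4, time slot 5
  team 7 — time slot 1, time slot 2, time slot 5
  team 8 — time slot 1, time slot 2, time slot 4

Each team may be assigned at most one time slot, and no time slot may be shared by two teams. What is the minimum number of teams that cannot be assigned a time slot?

2

For example, pair team 1-time slot 1, team 2-time slot 5, team 3-time slot 7, team 4-time slot 2, team 5-time slot 8, team 6-time slot 4.
The set {team 1, team 2, team 4, team 6, team 7, team 8} has only 4 neighbours ({time slot 1, time slot 2, time slot 4, time slot 5}), so by Hall's theorem at most 6 of the 8 teams can be matched.
That matches 6 of the 8, leaving 2 unmatched; no matching can do better.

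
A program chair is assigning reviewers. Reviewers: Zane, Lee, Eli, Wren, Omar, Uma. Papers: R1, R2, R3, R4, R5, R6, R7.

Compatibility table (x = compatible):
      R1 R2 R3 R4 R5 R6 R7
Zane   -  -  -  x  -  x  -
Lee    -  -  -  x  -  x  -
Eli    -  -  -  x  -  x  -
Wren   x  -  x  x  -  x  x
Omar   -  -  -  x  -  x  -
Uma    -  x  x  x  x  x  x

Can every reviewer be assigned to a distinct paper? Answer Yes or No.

The set {Zane, Lee, Eli, Omar} has only 2 neighbours ({R4, R6}), so by Hall's theorem at most 4 of the 6 reviewers can be matched.
Hence no matching covers every reviewer.

No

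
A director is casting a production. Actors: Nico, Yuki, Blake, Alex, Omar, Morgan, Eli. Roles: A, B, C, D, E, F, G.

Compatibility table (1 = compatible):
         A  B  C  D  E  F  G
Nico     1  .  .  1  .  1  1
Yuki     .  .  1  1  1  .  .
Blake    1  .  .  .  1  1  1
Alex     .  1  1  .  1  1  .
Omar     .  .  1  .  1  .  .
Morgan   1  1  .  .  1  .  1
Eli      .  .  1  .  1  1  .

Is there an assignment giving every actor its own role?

One maximum matching: Nico–A, Yuki–D, Blake–F, Alex–B, Omar–C, Morgan–G, Eli–E.
Every actor is matched, so this is a perfect matching.

Yes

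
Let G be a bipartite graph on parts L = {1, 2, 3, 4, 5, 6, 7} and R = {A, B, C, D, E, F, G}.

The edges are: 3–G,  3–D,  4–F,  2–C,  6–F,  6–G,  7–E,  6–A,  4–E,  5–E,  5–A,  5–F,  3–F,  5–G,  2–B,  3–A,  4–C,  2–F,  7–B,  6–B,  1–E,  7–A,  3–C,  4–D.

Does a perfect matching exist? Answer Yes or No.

Yes

A valid assignment of size 7: 1-E, 2-C, 3-A, 4-D, 5-G, 6-F, 7-B.
Every left vertex is matched, so this is a perfect matching.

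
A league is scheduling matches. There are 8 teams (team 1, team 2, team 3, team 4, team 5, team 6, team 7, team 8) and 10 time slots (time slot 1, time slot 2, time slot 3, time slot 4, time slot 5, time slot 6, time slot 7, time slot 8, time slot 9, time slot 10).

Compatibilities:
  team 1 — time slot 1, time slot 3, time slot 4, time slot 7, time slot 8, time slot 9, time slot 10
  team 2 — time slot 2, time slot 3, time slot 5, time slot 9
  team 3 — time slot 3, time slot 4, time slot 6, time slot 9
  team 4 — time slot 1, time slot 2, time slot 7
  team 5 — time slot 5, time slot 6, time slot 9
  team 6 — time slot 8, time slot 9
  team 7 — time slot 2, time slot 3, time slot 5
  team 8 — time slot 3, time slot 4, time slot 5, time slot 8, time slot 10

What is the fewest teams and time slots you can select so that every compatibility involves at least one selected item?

The 8 edges team 1–time slot 7, team 2–time slot 5, team 3–time slot 4, team 4–time slot 2, team 5–time slot 6, team 6–time slot 9, team 7–time slot 3, team 8–time slot 8 form a matching, so any vertex cover needs at least 8 vertices (one per matched edge).
Conversely {team 1, team 2, team 3, team 4, team 5, team 6, team 7, team 8} meets every edge and has exactly 8 vertices, so 8 is optimal.

8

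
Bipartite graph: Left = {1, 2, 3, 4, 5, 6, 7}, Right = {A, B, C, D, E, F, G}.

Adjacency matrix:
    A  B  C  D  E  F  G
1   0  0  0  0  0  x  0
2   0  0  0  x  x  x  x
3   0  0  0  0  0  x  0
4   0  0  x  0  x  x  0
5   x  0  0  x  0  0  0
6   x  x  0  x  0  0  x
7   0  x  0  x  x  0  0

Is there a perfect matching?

The set {1, 3} has only 1 neighbour ({F}), so by Hall's theorem at most 6 of the 7 left vertices can be matched.
Hence no matching covers every left vertex.

No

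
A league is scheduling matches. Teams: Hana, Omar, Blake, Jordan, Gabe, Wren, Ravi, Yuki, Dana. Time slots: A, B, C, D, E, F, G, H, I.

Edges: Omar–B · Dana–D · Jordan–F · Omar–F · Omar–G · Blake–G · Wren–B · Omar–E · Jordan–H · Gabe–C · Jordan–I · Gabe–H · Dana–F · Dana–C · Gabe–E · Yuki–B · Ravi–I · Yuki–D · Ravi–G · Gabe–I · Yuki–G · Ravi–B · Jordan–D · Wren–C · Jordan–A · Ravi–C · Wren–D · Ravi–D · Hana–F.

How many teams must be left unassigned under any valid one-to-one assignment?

0

A valid assignment of size 9: Hana→F, Omar→E, Blake→G, Jordan→A, Gabe→H, Wren→B, Ravi→I, Yuki→D, Dana→C.
All 9 teams are matched, so no larger matching exists.
That matches 9 of the 9, leaving 0 unmatched; no matching can do better.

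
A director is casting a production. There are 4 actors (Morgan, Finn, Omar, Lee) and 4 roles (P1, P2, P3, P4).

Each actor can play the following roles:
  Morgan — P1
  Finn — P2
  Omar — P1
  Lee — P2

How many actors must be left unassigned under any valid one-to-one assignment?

2

For example, pair Morgan→P1, Finn→P2.
The set {Morgan, Finn, Omar, Lee} has only 2 neighbours ({P1, P2}), so by Hall's theorem at most 2 of the 4 actors can be matched.
That matches 2 of the 4, leaving 2 unmatched; no matching can do better.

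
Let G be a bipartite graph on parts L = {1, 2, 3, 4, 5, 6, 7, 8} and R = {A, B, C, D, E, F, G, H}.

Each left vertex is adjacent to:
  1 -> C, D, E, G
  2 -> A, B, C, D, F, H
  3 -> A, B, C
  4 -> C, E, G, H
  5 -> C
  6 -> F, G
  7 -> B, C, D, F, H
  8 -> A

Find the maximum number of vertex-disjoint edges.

8

A valid assignment of size 8: 1–D, 2–H, 3–B, 4–E, 5–C, 6–G, 7–F, 8–A.
This saturates every left vertex, so 8 is the maximum.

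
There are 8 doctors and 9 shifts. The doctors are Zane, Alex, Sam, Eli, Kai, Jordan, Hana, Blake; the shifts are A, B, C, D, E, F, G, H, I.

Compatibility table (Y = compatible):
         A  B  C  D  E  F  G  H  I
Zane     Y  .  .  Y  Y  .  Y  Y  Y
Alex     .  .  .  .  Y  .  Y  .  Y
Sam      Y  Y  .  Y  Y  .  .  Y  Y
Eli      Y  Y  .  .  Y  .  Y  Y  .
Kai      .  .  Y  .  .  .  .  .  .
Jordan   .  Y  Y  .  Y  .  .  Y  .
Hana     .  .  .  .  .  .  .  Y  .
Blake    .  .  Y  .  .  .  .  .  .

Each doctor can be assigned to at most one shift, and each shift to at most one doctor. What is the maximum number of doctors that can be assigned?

For example, pair Zane→A, Alex→I, Sam→E, Eli→G, Kai→C, Jordan→B, Hana→H.
The set {Kai, Blake} has only 1 neighbour ({C}), so by Hall's theorem at most 7 of the 8 doctors can be matched.

7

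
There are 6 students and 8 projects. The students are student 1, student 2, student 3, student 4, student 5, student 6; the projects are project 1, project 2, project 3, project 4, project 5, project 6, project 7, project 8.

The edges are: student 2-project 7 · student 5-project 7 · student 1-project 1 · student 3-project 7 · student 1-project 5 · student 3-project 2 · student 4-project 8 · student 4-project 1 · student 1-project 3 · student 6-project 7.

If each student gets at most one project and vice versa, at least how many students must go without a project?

2

A valid assignment of size 4: student 1→project 1, student 2→project 7, student 3→project 2, student 4→project 8.
The set {student 2, student 5, student 6} has only 1 neighbour ({project 7}), so by Hall's theorem at most 4 of the 6 students can be matched.
That matches 4 of the 6, leaving 2 unmatched; no matching can do better.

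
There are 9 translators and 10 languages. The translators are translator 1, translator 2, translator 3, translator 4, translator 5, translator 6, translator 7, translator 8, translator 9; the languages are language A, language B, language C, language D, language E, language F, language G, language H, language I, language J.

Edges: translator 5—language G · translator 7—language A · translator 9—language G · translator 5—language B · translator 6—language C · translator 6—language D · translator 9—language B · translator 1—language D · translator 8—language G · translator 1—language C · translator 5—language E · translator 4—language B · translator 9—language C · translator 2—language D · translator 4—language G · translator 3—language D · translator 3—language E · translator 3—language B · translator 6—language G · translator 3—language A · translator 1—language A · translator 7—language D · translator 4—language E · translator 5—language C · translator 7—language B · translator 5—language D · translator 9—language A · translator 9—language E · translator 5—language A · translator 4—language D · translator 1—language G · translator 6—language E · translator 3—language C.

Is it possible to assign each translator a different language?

No

The set {translator 1, translator 2, translator 3, translator 4, translator 5, translator 6, translator 7, translator 8, translator 9} has only 6 neighbours ({language A, language B, language C, language D, language E, language G}), so by Hall's theorem at most 6 of the 9 translators can be matched.
Hence no matching covers every translator.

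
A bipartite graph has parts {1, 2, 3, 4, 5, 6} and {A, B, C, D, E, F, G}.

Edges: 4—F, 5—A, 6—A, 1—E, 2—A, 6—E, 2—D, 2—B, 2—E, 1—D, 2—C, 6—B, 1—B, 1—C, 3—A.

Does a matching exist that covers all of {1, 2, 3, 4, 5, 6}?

The set {3, 5} has only 1 neighbour ({A}), so by Hall's theorem at most 5 of the 6 left vertices can be matched.
Hence no matching covers every left vertex.

No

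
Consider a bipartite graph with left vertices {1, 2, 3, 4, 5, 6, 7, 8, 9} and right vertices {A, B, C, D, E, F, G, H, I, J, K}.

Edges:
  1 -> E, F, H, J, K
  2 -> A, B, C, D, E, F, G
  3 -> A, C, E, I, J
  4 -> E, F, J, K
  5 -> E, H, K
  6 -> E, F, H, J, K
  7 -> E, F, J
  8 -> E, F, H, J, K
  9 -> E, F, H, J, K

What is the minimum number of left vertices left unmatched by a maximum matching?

A valid assignment of size 7: 1→F, 2→G, 3→A, 4→J, 5→H, 6→K, 7→E.
The set {1, 4, 5, 6, 7, 8, 9} has only 5 neighbours ({E, F, H, J, K}), so by Hall's theorem at most 7 of the 9 left vertices can be matched.
That matches 7 of the 9, leaving 2 unmatched; no matching can do better.

2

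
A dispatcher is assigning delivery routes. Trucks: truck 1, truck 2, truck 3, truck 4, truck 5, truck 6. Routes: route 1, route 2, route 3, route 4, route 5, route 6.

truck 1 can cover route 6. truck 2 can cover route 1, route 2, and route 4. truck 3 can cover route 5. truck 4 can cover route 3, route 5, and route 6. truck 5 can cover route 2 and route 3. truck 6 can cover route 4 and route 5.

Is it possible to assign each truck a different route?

A valid assignment of size 6: truck 1-route 6, truck 2-route 1, truck 3-route 5, truck 4-route 3, truck 5-route 2, truck 6-route 4.
Every truck is matched, so this is a perfect matching.

Yes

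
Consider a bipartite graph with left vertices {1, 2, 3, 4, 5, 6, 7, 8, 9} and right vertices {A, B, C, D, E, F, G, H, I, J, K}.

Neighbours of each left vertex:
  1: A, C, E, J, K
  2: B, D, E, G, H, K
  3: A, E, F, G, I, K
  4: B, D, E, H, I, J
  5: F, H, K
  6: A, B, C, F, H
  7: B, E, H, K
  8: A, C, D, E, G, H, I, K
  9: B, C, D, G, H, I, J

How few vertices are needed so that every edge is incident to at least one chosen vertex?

9

A maximum matching has 9 edges (e.g. 1–K, 2–G, 3–E, 4–H, 5–F, 6–C, 7–B, 8–A, 9–J).
By König's theorem the minimum vertex cover has the same size. One such cover is {1, 2, 3, 4, 5, 6, 7, 8, 9}.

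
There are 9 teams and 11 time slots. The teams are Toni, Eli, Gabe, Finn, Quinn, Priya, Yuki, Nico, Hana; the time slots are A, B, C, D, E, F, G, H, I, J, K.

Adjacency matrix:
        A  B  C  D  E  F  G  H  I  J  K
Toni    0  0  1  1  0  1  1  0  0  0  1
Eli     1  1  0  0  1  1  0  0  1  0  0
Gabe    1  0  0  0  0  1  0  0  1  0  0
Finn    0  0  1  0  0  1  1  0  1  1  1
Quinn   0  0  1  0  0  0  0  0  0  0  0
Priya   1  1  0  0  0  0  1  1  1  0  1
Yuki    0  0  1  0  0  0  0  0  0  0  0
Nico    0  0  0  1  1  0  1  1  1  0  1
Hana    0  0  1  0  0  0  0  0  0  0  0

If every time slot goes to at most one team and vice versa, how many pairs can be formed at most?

7

A valid assignment of size 7: Toni–K, Eli–E, Gabe–I, Finn–J, Quinn–C, Priya–A, Nico–G.
The set {Quinn, Yuki, Hana} has only 1 neighbour ({C}), so by Hall's theorem at most 7 of the 9 teams can be matched.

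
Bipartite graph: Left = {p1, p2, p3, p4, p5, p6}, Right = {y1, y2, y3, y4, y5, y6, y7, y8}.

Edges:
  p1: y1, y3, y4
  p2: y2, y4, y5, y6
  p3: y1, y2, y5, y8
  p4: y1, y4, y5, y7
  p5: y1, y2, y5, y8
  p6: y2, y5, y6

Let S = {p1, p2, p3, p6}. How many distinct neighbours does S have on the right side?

7

The union of neighbours of {p1, p2, p3, p6} is {y1, y2, y3, y4, y5, y6, y8}, which has 7 elements.
Since |N(S)| = 7 ≥ |S| = 4, Hall's condition holds for this subset.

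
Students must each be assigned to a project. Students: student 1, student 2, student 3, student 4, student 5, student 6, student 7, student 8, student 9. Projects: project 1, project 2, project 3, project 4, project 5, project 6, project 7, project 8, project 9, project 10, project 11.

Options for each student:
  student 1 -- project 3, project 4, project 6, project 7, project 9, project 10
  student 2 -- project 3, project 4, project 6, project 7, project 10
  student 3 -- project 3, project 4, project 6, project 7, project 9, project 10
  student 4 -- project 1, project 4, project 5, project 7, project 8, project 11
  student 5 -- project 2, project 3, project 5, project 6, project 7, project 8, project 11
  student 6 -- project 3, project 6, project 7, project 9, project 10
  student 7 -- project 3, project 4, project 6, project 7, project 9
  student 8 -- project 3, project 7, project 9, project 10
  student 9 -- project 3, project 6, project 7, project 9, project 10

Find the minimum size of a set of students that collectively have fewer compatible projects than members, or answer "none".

Take S = {student 1, student 2, student 3, student 6, student 7, student 8, student 9}. Its neighbourhood is {project 3, project 4, project 6, project 7, project 9, project 10}, so |N(S)| = 6 < |S| = 7.
Every subset of size less than 7 has at least as many neighbours as members, so 7 is the minimum.

7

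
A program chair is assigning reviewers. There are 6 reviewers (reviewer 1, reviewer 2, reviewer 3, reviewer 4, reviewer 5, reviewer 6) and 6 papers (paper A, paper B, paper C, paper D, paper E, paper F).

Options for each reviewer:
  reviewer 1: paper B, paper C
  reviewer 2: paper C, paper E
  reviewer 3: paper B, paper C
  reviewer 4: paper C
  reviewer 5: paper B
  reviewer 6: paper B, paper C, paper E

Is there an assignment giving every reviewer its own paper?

The set {reviewer 1, reviewer 2, reviewer 3, reviewer 4, reviewer 5, reviewer 6} has only 3 neighbours ({paper B, paper C, paper E}), so by Hall's theorem at most 3 of the 6 reviewers can be matched.
Hence no matching covers every reviewer.

No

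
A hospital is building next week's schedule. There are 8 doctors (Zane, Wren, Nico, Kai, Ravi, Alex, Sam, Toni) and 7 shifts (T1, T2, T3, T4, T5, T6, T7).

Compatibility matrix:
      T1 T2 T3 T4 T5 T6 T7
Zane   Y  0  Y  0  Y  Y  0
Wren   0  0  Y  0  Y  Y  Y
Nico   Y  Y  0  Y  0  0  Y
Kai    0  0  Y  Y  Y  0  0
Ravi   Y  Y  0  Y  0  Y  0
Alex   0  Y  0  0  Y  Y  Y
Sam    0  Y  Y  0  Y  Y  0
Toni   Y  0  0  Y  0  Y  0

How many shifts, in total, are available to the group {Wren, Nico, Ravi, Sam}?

The union of neighbours of {Wren, Nico, Ravi, Sam} is {T1, T2, T3, T4, T5, T6, T7}, which has 7 elements.
Since |N(S)| = 7 ≥ |S| = 4, Hall's condition holds for this subset.

7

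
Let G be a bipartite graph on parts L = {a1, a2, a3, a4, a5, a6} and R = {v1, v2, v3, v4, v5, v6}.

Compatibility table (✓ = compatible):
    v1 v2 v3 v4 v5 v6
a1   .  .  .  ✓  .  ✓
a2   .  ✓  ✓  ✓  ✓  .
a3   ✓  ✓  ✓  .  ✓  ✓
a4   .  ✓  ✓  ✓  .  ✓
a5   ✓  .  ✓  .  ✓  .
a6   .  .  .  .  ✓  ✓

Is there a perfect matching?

Yes

For example, pair a1-v4, a2-v2, a3-v1, a4-v3, a5-v5, a6-v6.
Every left vertex is matched, so this is a perfect matching.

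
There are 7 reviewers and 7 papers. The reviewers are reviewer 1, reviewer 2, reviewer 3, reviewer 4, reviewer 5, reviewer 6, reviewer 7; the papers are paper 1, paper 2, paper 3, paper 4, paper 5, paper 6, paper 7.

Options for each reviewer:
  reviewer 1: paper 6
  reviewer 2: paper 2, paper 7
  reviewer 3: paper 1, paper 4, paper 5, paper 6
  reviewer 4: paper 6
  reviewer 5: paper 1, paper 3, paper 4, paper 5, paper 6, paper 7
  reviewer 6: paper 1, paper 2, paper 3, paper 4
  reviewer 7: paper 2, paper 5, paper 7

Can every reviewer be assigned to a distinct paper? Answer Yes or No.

The set {reviewer 1, reviewer 4} has only 1 neighbour ({paper 6}), so by Hall's theorem at most 6 of the 7 reviewers can be matched.
Hence no matching covers every reviewer.

No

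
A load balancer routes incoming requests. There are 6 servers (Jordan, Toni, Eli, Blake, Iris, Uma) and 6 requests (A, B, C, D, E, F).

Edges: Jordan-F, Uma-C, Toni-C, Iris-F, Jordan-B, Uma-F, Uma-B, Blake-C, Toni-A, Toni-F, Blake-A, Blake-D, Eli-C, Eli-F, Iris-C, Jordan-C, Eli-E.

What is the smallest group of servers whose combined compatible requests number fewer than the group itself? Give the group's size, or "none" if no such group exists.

A matching saturating every server exists, for instance Jordan→F, Toni→A, Eli→E, Blake→D, Iris→C, Uma→B.
By Hall's marriage theorem, this means |N(S)| ≥ |S| for every subset S, so no violating subset exists.

none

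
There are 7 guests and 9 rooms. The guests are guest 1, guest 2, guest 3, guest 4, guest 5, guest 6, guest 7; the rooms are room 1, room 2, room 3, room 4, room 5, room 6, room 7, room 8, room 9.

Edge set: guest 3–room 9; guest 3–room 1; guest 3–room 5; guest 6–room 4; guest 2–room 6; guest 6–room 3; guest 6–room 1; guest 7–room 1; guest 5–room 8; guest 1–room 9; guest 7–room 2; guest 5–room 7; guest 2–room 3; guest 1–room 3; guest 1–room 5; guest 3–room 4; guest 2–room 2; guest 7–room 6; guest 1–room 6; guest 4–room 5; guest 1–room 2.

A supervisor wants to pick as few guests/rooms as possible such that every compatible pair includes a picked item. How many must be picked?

A maximum matching has 7 edges (e.g. guest 1–room 2, guest 2–room 3, guest 3–room 9, guest 4–room 5, guest 5–room 7, guest 6–room 4, guest 7–room 6).
By König's theorem the minimum vertex cover has the same size. One such cover is {guest 1, guest 2, guest 3, guest 4, guest 5, guest 6, guest 7}.

7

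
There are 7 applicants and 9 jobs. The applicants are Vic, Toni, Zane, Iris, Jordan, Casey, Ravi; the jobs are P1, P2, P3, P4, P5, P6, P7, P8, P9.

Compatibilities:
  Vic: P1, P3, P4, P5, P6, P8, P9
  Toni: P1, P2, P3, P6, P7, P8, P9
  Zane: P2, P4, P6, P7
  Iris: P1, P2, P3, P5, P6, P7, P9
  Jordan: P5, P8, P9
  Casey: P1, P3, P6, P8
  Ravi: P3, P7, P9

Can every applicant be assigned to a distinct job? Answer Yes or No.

Yes

For example, pair Vic–P8, Toni–P2, Zane–P7, Iris–P3, Jordan–P5, Casey–P1, Ravi–P9.
Every applicant is matched, so this matching saturates all of them.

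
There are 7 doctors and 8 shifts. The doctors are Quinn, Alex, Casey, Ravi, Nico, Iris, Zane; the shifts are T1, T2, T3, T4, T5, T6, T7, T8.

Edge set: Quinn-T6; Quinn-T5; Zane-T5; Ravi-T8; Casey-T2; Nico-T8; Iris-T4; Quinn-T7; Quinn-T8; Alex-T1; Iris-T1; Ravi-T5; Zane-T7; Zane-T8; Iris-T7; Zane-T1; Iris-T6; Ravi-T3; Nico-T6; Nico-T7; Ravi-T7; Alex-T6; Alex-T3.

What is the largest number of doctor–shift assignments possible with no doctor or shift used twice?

7

A valid assignment of size 7: Quinn–T5, Alex–T1, Casey–T2, Ravi–T3, Nico–T8, Iris–T6, Zane–T7.
This saturates every doctor, so 7 is the maximum.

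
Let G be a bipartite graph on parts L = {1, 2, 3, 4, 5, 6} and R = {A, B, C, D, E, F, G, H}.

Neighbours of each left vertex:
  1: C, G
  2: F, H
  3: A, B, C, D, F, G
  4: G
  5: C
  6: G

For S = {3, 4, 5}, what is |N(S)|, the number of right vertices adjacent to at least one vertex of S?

The union of neighbours of {3, 4, 5} is {A, B, C, D, F, G}, which has 6 elements.
Since |N(S)| = 6 ≥ |S| = 3, Hall's condition holds for this subset.

6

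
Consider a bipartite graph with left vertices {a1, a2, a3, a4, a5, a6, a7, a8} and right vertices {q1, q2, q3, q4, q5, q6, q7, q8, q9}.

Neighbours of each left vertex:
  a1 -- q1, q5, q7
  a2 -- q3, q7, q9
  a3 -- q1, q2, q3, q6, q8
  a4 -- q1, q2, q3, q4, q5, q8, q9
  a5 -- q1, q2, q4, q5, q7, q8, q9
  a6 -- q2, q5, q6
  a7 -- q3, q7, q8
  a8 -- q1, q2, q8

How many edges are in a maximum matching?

For example, pair a1–q5, a2–q9, a3–q6, a4–q1, a5–q4, a6–q2, a7–q7, a8–q8.
This saturates every left vertex, so 8 is the maximum.

8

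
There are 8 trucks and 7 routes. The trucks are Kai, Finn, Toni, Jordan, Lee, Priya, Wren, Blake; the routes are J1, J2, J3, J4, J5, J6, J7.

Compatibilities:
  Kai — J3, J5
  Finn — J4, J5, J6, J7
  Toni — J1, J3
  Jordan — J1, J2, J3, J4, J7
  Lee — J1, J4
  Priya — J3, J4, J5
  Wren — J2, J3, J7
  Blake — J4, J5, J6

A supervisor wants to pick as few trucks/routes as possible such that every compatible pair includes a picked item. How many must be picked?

7

A maximum matching has 7 edges (e.g. Kai–J5, Finn–J6, Toni–J1, Jordan–J2, Lee–J4, Priya–J3, Wren–J7).
By König's theorem the minimum vertex cover has the same size. One such cover is {J1, J2, J3, J4, J5, J6, J7}.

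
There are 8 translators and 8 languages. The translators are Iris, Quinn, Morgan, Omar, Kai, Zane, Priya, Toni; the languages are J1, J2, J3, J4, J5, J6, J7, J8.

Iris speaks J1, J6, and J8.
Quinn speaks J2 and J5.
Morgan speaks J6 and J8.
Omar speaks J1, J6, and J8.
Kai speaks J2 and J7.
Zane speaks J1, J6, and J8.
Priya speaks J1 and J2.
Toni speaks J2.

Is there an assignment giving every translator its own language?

No

The set {Iris, Morgan, Omar, Zane, Priya, Toni} has only 4 neighbours ({J1, J2, J6, J8}), so by Hall's theorem at most 6 of the 8 translators can be matched.
Hence no matching covers every translator.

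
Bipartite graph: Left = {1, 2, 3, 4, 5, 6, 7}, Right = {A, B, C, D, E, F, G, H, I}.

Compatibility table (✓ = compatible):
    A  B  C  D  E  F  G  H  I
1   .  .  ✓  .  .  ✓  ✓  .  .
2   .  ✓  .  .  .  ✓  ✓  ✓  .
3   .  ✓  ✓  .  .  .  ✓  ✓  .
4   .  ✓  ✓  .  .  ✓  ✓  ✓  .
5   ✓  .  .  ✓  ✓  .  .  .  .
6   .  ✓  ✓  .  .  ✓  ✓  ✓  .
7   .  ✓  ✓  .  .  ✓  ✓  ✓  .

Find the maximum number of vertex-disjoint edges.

6

For example, pair 1→C, 2→F, 3→B, 4→H, 5→E, 6→G.
The set {1, 2, 3, 4, 6, 7} has only 5 neighbours ({B, C, F, G, H}), so by Hall's theorem at most 6 of the 7 left vertices can be matched.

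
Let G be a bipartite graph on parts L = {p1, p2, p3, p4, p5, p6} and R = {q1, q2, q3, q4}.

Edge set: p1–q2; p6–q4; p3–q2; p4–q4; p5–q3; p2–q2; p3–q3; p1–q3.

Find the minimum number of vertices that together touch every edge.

3

A maximum matching has 3 edges (e.g. p1–q3, p2–q2, p4–q4).
By König's theorem the minimum vertex cover has the same size. One such cover is {q2, q3, q4}.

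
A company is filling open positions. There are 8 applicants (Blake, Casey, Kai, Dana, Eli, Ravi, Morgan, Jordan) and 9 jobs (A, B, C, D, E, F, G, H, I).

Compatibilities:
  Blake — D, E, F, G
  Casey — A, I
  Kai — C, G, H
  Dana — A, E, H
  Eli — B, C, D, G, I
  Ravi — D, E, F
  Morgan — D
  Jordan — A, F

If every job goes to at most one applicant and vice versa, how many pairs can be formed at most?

For example, pair Blake-G, Casey-I, Kai-C, Dana-H, Eli-B, Ravi-E, Morgan-D, Jordan-F.
This saturates every applicant, so 8 is the maximum.

8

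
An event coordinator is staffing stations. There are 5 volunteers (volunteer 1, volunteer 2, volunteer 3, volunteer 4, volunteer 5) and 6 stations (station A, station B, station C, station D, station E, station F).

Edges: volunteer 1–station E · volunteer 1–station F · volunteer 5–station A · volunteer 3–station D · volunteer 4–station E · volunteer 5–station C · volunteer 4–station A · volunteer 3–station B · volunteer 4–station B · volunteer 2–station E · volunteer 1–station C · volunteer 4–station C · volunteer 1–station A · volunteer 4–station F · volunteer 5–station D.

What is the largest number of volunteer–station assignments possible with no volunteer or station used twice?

For example, pair volunteer 1-station C, volunteer 2-station E, volunteer 3-station D, volunteer 4-station B, volunteer 5-station A.
All 5 volunteers are matched, so no larger matching exists.

5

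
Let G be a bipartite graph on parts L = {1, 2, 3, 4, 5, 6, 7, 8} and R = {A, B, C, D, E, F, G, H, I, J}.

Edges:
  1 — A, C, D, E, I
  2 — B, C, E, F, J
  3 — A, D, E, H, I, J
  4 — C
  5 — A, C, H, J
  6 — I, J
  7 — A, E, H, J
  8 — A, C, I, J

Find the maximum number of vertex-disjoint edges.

For example, pair 1–D, 2–B, 3–A, 4–C, 5–H, 6–J, 7–E, 8–I.
All 8 left vertices are matched, so no larger matching exists.

8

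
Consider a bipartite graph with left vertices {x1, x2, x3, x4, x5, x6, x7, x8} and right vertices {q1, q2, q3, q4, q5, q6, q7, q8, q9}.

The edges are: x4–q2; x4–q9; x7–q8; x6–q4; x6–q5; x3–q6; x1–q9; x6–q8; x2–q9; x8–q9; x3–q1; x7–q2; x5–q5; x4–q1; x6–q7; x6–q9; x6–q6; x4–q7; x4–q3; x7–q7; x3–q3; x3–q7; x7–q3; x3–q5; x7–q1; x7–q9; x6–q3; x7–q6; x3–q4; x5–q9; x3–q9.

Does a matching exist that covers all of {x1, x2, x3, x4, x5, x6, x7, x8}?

The set {x1, x2, x8} has only 1 neighbour ({q9}), so by Hall's theorem at most 6 of the 8 left vertices can be matched.
Hence no matching covers every left vertex.

No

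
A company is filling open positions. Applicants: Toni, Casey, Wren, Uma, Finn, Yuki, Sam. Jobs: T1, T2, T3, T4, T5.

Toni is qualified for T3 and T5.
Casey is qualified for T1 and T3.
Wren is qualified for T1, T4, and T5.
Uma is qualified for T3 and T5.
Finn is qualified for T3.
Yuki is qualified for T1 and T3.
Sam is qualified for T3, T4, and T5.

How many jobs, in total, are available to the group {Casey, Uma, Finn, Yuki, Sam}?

4

The union of neighbours of {Casey, Uma, Finn, Yuki, Sam} is {T1, T3, T4, T5}, which has 4 elements.
Since |N(S)| = 4 < |S| = 5, Hall's condition fails for this subset.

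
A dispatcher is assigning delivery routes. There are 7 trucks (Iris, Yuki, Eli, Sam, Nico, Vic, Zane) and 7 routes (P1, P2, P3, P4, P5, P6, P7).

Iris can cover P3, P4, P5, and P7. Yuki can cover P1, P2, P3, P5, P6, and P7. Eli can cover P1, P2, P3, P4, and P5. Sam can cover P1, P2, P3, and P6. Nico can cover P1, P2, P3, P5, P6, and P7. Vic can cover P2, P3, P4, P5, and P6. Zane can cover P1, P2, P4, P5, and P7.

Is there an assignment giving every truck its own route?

Yes

A valid assignment of size 7: Iris→P4, Yuki→P5, Eli→P3, Sam→P6, Nico→P7, Vic→P2, Zane→P1.
Every truck is matched, so this is a perfect matching.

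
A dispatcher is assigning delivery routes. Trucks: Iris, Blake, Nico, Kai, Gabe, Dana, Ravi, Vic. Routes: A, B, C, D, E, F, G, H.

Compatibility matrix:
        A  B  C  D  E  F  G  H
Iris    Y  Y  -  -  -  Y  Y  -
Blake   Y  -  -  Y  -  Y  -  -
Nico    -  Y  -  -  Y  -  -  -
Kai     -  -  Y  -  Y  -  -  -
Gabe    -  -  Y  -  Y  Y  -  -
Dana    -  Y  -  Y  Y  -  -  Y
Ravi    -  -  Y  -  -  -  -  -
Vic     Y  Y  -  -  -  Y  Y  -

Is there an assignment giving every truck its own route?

For example, pair Iris-A, Blake-D, Nico-B, Kai-E, Gabe-F, Dana-H, Ravi-C, Vic-G.
All 8 trucks are covered.

Yes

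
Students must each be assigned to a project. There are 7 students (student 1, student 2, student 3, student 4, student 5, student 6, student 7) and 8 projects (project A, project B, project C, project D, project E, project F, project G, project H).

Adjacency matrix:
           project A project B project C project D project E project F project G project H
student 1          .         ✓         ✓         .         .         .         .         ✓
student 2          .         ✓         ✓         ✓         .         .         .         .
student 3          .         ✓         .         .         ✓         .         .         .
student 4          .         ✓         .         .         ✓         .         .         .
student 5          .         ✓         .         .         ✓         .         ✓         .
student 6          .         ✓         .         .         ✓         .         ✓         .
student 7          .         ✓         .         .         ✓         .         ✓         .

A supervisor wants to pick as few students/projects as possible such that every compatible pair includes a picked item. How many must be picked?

{student 1, student 2, project B, project E, project G} is a vertex cover of size 5: every edge has an endpoint in this set.
No smaller cover exists because student 1–project C, student 2–project D, student 3–project B, student 4–project E, student 5–project G is a matching of size 5, and a cover must include an endpoint of each of these disjoint edges (König's theorem).

5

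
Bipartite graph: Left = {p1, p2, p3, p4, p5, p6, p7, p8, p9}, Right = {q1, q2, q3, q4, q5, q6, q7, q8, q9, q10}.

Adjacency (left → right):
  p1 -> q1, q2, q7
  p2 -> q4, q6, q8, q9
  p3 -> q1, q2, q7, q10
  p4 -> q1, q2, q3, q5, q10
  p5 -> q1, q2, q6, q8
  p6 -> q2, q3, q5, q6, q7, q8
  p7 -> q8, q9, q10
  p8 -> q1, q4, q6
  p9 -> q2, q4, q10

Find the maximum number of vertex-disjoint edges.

9

A valid assignment of size 9: p1-q1, p2-q8, p3-q7, p4-q5, p5-q6, p6-q3, p7-q10, p8-q4, p9-q2.
This saturates every left vertex, so 9 is the maximum.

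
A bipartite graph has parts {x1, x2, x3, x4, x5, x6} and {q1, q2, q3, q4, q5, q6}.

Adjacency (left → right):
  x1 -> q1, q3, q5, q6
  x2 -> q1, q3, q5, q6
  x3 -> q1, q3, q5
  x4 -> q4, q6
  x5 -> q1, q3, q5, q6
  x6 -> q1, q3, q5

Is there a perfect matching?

The set {x1, x2, x3, x5, x6} has only 4 neighbours ({q1, q3, q5, q6}), so by Hall's theorem at most 5 of the 6 left vertices can be matched.
Hence no matching covers every left vertex.

No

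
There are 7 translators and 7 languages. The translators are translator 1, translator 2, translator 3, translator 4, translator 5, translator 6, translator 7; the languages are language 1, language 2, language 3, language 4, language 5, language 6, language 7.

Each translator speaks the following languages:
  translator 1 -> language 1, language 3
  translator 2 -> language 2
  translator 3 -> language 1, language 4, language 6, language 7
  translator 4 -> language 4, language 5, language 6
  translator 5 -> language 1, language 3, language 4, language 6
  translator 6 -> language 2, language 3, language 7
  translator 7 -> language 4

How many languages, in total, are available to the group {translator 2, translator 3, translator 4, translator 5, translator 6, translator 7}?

The union of neighbours of {translator 2, translator 3, translator 4, translator 5, translator 6, translator 7} is {language 1, language 2, language 3, language 4, language 5, language 6, language 7}, which has 7 elements.
Since |N(S)| = 7 ≥ |S| = 6, Hall's condition holds for this subset.

7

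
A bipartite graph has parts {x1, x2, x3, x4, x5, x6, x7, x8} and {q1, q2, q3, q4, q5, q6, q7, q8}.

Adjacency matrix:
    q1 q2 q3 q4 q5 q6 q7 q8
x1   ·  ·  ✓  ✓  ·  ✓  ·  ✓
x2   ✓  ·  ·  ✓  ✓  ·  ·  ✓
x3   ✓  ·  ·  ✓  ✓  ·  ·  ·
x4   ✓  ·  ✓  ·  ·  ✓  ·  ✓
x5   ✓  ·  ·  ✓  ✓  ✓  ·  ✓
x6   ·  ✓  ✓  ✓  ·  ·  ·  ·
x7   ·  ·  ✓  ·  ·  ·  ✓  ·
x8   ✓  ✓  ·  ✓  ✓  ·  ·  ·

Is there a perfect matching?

Yes

A valid assignment of size 8: x1–q6, x2–q8, x3–q5, x4–q3, x5–q1, x6–q4, x7–q7, x8–q2.
All 8 left vertices are covered.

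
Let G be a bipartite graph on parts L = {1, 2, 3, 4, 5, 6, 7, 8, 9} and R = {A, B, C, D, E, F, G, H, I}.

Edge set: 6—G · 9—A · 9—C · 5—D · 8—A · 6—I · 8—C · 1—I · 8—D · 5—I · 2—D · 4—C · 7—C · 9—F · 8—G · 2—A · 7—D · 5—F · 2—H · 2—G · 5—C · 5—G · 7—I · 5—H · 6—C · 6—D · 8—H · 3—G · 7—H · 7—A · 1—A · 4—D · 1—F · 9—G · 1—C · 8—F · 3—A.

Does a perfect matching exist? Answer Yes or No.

No

The set {1, 2, 3, 4, 5, 6, 7, 8, 9} has only 7 neighbours ({A, C, D, F, G, H, I}), so by Hall's theorem at most 7 of the 9 left vertices can be matched.
Hence no matching covers every left vertex.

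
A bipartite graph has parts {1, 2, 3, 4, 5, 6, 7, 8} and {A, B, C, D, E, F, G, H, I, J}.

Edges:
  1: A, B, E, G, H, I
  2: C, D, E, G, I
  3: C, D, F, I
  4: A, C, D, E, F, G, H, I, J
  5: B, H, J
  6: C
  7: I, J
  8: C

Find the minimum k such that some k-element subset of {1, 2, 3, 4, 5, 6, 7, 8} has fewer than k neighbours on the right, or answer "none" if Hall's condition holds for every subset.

2

Take S = {6, 8}. Its neighbourhood is {C}, so |N(S)| = 1 < |S| = 2.
No single vertex violates Hall's condition since each has at least one neighbour, so 2 is the minimum.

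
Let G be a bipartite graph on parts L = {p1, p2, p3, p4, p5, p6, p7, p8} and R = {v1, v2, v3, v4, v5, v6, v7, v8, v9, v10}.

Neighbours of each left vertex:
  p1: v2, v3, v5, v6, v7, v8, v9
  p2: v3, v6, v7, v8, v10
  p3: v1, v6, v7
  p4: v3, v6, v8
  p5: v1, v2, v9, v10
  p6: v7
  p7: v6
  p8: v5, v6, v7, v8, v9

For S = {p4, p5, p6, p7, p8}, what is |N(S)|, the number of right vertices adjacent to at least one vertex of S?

The union of neighbours of {p4, p5, p6, p7, p8} is {v1, v2, v3, v5, v6, v7, v8, v9, v10}, which has 9 elements.
Since |N(S)| = 9 ≥ |S| = 5, Hall's condition holds for this subset.

9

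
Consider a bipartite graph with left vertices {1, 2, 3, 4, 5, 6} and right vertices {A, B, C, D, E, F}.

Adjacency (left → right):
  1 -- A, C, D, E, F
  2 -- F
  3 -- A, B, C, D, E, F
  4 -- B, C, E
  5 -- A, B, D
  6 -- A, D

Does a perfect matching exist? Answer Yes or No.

Yes

One maximum matching: 1-E, 2-F, 3-A, 4-C, 5-B, 6-D.
All 6 left vertices are covered.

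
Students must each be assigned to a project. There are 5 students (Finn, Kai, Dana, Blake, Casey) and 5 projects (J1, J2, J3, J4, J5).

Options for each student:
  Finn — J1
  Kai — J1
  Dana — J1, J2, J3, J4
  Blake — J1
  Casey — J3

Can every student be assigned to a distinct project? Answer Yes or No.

No

The set {Finn, Kai, Blake} has only 1 neighbour ({J1}), so by Hall's theorem at most 3 of the 5 students can be matched.
Hence no matching covers every student.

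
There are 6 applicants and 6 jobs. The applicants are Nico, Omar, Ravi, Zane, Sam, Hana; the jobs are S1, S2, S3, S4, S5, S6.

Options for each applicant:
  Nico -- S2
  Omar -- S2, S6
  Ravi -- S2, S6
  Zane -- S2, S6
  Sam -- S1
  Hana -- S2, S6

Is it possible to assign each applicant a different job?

No

The set {Nico, Omar, Ravi, Zane, Hana} has only 2 neighbours ({S2, S6}), so by Hall's theorem at most 3 of the 6 applicants can be matched.
Hence no matching covers every applicant.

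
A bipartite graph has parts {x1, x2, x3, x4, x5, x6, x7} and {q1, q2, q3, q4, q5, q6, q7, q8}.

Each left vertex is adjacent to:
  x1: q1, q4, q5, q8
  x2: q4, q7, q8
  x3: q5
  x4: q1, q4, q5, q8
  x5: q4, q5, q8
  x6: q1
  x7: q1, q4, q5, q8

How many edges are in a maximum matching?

One maximum matching: x1-q1, x2-q7, x3-q5, x4-q4, x5-q8.
The set {x1, x3, x4, x5, x6, x7} has only 4 neighbours ({q1, q4, q5, q8}), so by Hall's theorem at most 5 of the 7 left vertices can be matched.

5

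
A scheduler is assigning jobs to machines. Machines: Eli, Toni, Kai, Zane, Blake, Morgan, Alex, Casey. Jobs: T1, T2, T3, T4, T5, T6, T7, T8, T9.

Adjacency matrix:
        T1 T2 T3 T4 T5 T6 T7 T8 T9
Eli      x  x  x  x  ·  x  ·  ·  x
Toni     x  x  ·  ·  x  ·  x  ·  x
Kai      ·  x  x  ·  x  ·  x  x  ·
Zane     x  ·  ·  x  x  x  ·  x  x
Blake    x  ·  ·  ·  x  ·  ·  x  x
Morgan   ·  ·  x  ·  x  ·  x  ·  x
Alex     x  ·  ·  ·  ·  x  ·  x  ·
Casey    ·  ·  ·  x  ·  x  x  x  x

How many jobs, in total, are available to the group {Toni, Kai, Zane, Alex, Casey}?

The union of neighbours of {Toni, Kai, Zane, Alex, Casey} is {T1, T2, T3, T4, T5, T6, T7, T8, T9}, which has 9 elements.
Since |N(S)| = 9 ≥ |S| = 5, Hall's condition holds for this subset.

9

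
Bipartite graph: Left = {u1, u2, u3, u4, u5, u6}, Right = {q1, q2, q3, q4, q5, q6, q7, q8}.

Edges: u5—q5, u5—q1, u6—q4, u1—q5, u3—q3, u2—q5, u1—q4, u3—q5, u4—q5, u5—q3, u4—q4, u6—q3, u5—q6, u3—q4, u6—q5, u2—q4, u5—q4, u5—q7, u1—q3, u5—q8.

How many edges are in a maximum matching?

4

For example, pair u1–q3, u2–q5, u3–q4, u5–q6.
The set {u1, u2, u3, u4, u6} has only 3 neighbours ({q3, q4, q5}), so by Hall's theorem at most 4 of the 6 left vertices can be matched.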